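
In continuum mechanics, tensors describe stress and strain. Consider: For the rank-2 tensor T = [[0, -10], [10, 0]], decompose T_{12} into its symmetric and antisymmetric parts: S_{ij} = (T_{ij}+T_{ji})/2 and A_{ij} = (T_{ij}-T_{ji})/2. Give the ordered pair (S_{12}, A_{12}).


T_{12} = -10
T_{21} = 10
S_{12} = (-10 + 10)/2 = 0/2 = 0
A_{12} = (-10 - 10)/2 = -20/2 = -10
Check: S + A = 0 + -10 = -10 = T_{12}.

(0, -10)


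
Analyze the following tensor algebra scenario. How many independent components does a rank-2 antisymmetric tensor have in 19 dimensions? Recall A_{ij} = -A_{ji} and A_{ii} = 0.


An antisymmetric rank-2 tensor satisfies A_{ij} = -A_{ji}, so diagonal entries are zero.
The independent components are the upper-triangular entries: C(n, 2) = n(n-1)/2.
n = 19
C(19, 2) = 19 * 18 / 2 = 342 / 2 = 171

171


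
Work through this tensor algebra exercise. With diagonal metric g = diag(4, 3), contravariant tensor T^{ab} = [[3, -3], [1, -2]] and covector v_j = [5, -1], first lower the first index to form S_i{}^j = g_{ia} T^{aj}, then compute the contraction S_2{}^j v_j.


Step 1: lower the first index. For a diagonal metric, g_{ia} T^{aj} = g_{ii} T^{ij} (no sum on i).
g_{22} = 3
S_2{}^1 = 3 * T^{21} = 3 * 1 = 3
S_2{}^2 = 3 * T^{22} = 3 * -2 = -6
Step 2: contract S_2{}^j with v_j.
S_2{}^1 * v_1 = 3 * 5 = 15
S_2{}^2 * v_2 = -6 * -1 = 6
Result = 15 + 6 = 21

21


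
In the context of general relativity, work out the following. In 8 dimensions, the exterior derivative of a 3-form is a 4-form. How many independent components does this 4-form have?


The exterior derivative of a p-form is a (p+1)-form.
Its number of independent components is C(n, p+1).
n = 8, p+1 = 4
C(8, 4) = 70

70


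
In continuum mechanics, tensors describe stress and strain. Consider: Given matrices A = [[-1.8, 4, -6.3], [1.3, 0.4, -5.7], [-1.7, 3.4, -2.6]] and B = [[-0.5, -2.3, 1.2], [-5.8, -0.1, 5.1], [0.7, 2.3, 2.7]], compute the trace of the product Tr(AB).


Tr(AB) = sum_i (AB)_{ii} where (AB)_{ii} = sum_k A_{ik} B_{ki}.
(AB)_{11} = -1.8*-0.5 + 4*-5.8 + -6.3*0.7 = -26.71
(AB)_{22} = 1.3*-2.3 + 0.4*-0.1 + -5.7*2.3 = -16.14
(AB)_{33} = -1.7*1.2 + 3.4*5.1 + -2.6*2.7 = 8.28
Tr(AB) = -26.71 + -16.14 + 8.28 = -34.57

-34.57


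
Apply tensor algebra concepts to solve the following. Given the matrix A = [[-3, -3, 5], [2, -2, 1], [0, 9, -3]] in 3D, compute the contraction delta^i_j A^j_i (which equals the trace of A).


The contraction (trace) of a rank-2 tensor is the sum of its diagonal elements.
Diagonal entries: A[1,1] = -3, A[2,2] = -2, A[3,3] = -3
Tr(A) = -3 + -2 + -3 = -8

-8


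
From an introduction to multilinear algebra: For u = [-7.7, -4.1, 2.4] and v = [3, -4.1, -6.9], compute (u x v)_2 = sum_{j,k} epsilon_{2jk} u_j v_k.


(u x v)_2 = sum_{j,k} epsilon_{2jk} u_j v_k. Only permutations of (1,2,3) contribute; the two non-zero terms are:
eps_{213} u_1 v_3 = -1 * -7.7 * -6.9 = -53.13
eps_{231} u_3 v_1 = 1 * 2.4 * 3 = 7.2
(u x v)_2 = -45.93

-45.93


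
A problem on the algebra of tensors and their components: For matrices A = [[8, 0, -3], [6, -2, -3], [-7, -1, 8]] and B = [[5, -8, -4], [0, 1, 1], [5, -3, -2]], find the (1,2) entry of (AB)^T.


(AB)^T_{ij} = (AB)_{ji} = sum_k A_{jk} B_{ki}.
For i=1, j=2 we need (AB)_{21}:
A_{21} * B_{11} = 6 * 5 = 30
A_{22} * B_{21} = -2 * 0 = 0
A_{23} * B_{31} = -3 * 5 = -15
Sum = 30 + 0 + -15 = 15

15


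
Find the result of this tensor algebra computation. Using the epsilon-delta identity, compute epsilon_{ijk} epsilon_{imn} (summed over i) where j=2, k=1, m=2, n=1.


Using the identity: epsilon_{ijk} epsilon_{imn} = delta_{jm} delta_{kn} - delta_{jn} delta_{km}.
delta_{22} = 1
delta_{11} = 1
delta_{21} = 0
delta_{12} = 0
Result = 1 * 1 - 0 * 0 = 1 - 0 = 1

1


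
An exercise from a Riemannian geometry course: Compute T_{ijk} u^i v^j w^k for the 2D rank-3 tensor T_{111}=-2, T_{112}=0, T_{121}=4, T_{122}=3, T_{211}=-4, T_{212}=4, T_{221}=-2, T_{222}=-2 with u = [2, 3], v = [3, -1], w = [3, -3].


S = sum over i,j,k of T_{ijk} u_i v_j w_k. Expanding all 8 terms:
T_{111}*u_1*v_1*w_1 = -2*2*3*3 = -36  (running total: -36)
T_{112}*u_1*v_1*w_2 = 0*2*3*-3 = 0  (running total: -36)
T_{121}*u_1*v_2*w_1 = 4*2*-1*3 = -24  (running total: -60)
T_{122}*u_1*v_2*w_2 = 3*2*-1*-3 = 18  (running total: -42)
T_{211}*u_2*v_1*w_1 = -4*3*3*3 = -108  (running total: -150)
T_{212}*u_2*v_1*w_2 = 4*3*3*-3 = -108  (running total: -258)
T_{221}*u_2*v_2*w_1 = -2*3*-1*3 = 18  (running total: -240)
T_{222}*u_2*v_2*w_2 = -2*3*-1*-3 = -18  (running total: -258)
S = -258

-258


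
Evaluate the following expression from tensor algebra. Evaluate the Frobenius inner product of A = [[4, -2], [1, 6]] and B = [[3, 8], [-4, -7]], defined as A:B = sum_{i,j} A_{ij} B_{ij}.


A:B = sum over all i,j of A_{ij} * B_{ij}.
Row 1: 4*3=12, -2*8=-16 => row sum = -4
Row 2: 1*-4=-4, 6*-7=-42 => row sum = -46
Total = -4 + -46 = -50

-50


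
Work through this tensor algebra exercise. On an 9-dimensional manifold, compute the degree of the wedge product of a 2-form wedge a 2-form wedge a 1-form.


The degree of a wedge product is the sum of the degrees of the individual forms.
Degrees: 2, 2, 1
Total degree = 2 + 2 + 1 = 5

5


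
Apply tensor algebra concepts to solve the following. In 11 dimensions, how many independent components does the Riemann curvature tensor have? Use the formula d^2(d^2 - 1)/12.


The Riemann tensor in d dimensions has d^2(d^2 - 1)/12 independent components.
d = 11, so d^2 = 121
d^2 - 1 = 120
d^2(d^2 - 1) = 121 * 120 = 14520
Divide by 12: 14520 / 12 = 1210

1210


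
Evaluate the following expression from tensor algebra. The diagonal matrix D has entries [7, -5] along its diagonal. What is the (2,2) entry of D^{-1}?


For a diagonal matrix, the inverse has entries (D^{-1})_{ii} = 1/d_{ii}.
The diagonal entries are: d_{11} = 7, d_{22} = -5
We need (D^{-1})_{22} = 1/d_{22} = 1/-5 = -1/5

-1/5


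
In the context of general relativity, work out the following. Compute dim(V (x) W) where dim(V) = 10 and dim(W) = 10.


The dimension of a tensor product is the product of dimensions.
dim(V) = 10, dim(W) = 10
dim(V (x) W) = 10 * 10 = 100

100


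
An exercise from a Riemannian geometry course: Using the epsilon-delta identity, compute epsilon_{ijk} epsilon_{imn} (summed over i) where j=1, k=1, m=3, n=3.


Using the identity: epsilon_{ijk} epsilon_{imn} = delta_{jm} delta_{kn} - delta_{jn} delta_{km}.
delta_{13} = 0
delta_{13} = 0
delta_{13} = 0
delta_{13} = 0
Result = 0 * 0 - 0 * 0 = 0 - 0 = 0

0


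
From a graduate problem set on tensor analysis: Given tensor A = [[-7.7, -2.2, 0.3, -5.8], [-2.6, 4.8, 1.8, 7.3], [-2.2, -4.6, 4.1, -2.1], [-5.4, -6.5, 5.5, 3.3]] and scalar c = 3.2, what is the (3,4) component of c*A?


Scalar multiplication: (cA)_{ij} = c * A_{ij}.
c = 3.2
A_{34} = -2.1
(cA)_{34} = 3.2 * -2.1 = -6.72

-6.72


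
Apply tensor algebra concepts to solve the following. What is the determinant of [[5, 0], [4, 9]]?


For a 2x2 matrix [[a, b], [c, d]], det = a*d - b*c.
a = 5, b = 0, c = 4, d = 9
a*d = 5 * 9 = 45
b*c = 0 * 4 = 0
det = 45 - 0 = 45

45


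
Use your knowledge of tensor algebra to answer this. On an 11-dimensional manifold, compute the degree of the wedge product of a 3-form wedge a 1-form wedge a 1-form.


The degree of a wedge product is the sum of the degrees of the individual forms.
Degrees: 3, 1, 1
Total degree = 3 + 1 + 1 = 5

5


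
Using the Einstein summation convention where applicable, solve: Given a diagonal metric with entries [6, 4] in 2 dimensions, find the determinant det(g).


For a diagonal metric, the determinant is the product of diagonal entries.
Diagonal entries: 6, 4
det(g) = 6 * 4 = 24

24


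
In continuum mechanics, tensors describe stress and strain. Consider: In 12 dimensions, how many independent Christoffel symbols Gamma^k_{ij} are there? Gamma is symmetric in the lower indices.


Christoffel symbols Gamma^k_{ij} are symmetric in i,j, so there are d * d(d+1)/2 independent symbols.
d = 12
d(d+1)/2 = 12 * 13 / 2 = 78
Total = 12 * 78 = 936

936


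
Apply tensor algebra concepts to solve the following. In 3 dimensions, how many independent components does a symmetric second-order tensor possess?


A symmetric rank-2 tensor in d dimensions has d(d+1)/2 independent components.
d = 3
d(d+1)/2 = 3 * 4 / 2 = 12 / 2 = 6

6


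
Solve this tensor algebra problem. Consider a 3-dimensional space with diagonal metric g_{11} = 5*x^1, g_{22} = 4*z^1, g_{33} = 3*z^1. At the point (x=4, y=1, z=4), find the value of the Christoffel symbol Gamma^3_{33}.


For a diagonal metric, Gamma^k_{ij} = (1/2) g^{kk} (dg_{ik}/dx_j + dg_{jk}/dx_i - dg_{ij}/dx_k).
The metric is diagonal, so g_{ab} = 0 for a != b.
At the given point: g_{11} = 20, g_{22} = 16, g_{33} = 12
g^{33} = 1/12
dg_{33}/dx_3 = dg_{33}/dx_3 = 3
dg_{33}/dx_3 = dg_{33}/dx_3 = 3
dg_{33}/dx_3 = dg_{33}/dx_3 = 3
Numerator = 3 + 3 - 3 = 3
Gamma^3_{33} = 3 / (2 * 12) = 1/8

1/8


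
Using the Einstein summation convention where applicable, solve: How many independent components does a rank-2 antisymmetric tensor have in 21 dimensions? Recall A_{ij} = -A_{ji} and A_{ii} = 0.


An antisymmetric rank-2 tensor satisfies A_{ij} = -A_{ji}, so diagonal entries are zero.
The independent components are the upper-triangular entries: C(n, 2) = n(n-1)/2.
n = 21
C(21, 2) = 21 * 20 / 2 = 420 / 2 = 210

210


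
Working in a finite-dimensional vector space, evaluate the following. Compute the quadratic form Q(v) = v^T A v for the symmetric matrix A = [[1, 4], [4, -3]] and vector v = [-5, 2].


First compute Av:
(Av)_1 = 1*-5 + 4*2 = 3
(Av)_2 = 4*-5 + -3*2 = -26
Av = [3, -26]
Then v^T (Av) = -5*3 + 2*-26
= -15 + -52 = -67

-67


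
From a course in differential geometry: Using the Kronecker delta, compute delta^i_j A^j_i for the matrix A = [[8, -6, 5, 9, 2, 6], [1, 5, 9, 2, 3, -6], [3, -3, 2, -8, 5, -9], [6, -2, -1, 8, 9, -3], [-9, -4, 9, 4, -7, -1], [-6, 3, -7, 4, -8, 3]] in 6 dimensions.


The contraction (trace) of a rank-2 tensor is the sum of its diagonal elements.
Diagonal entries: A[1,1] = 8, A[2,2] = 5, A[3,3] = 2, A[4,4] = 8, A[5,5] = -7, A[6,6] = 3
Tr(A) = 8 + 5 + 2 + 8 + -7 + 3 = 19

19


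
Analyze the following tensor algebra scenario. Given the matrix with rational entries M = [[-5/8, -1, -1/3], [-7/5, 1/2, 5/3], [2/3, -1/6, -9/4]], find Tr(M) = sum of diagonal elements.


The trace is the sum of diagonal entries.
Diagonal: M[1,1] = -5/8, M[2,2] = 1/2, M[3,3] = -9/4
Tr(M) = -5/8 + 1/2 + -9/4
Computing step by step:
After adding M[1,1]: -5/8
After adding M[2,2]: -1/8
After adding M[3,3]: -19/8
Tr(M) = -19/8

-19/8


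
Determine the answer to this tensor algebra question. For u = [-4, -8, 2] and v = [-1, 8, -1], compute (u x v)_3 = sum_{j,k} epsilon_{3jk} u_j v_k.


(u x v)_3 = sum_{j,k} epsilon_{3jk} u_j v_k. Only permutations of (1,2,3) contribute; the two non-zero terms are:
eps_{312} u_1 v_2 = 1 * -4 * 8 = -32
eps_{321} u_2 v_1 = -1 * -8 * -1 = -8
(u x v)_3 = -40

-40


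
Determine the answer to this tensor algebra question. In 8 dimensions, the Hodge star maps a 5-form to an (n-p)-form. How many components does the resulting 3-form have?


The Hodge dual of a p-form on an n-dimensional manifold is an (n-p)-form.
n = 8, p = 5, so dual degree = 8 - 5 = 3
The number of components is C(n, n-p) = C(8, 3) = 56

56


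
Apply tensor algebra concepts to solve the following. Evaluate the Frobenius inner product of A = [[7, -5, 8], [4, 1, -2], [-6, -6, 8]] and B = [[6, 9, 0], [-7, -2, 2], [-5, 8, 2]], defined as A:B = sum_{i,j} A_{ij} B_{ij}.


A:B = sum over all i,j of A_{ij} * B_{ij}.
Row 1: 7*6=42, -5*9=-45, 8*0=0 => row sum = -3
Row 2: 4*-7=-28, 1*-2=-2, -2*2=-4 => row sum = -34
Row 3: -6*-5=30, -6*8=-48, 8*2=16 => row sum = -2
Total = -3 + -34 + -2 = -39

-39


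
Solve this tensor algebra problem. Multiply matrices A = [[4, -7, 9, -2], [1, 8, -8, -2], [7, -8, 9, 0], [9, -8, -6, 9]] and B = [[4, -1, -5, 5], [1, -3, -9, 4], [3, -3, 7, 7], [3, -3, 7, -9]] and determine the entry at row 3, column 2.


(AB)_{ij} = sum_k A_{ik} B_{kj}.
For i=3, j=2:
A_{31} * B_{12} = 7 * -1 = -7
A_{32} * B_{22} = -8 * -3 = 24
A_{33} * B_{32} = 9 * -3 = -27
A_{34} * B_{42} = 0 * -3 = 0
Sum = -7 + 24 + -27 + 0 = -10

-10


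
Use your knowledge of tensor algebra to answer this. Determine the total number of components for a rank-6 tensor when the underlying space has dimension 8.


The number of components of a rank-r tensor in d dimensions is d^r.
Here d = 8 and r = 6.
8^6 = 262144

262144


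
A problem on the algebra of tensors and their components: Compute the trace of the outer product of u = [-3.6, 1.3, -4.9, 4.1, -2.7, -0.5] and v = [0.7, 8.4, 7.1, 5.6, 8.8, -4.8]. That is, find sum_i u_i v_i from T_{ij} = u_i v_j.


The outer product gives T_{ij} = u_i v_j.
The trace (contraction) is Tr(T) = sum_i T_{ii} = sum_i u_i v_i.
Diagonal entries:
T_{11} = u_1 * v_1 = -3.6 * 0.7 = -2.52
T_{22} = u_2 * v_2 = 1.3 * 8.4 = 10.92
T_{33} = u_3 * v_3 = -4.9 * 7.1 = -34.79
T_{44} = u_4 * v_4 = 4.1 * 5.6 = 22.96
T_{55} = u_5 * v_5 = -2.7 * 8.8 = -23.76
T_{66} = u_6 * v_6 = -0.5 * -4.8 = 2.4
Tr(T) = -2.52 + 10.92 + -34.79 + 22.96 + -23.76 + 2.4 = -24.79

-24.79


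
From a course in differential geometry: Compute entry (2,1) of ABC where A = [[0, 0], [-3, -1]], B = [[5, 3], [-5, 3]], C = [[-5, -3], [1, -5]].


(ABC)_{21} = sum_m (AB)_{2m} C_{m1}. First compute row 2 of AB.
(AB)_{21} = -3*5 + -1*-5 = -10
(AB)_{22} = -3*3 + -1*3 = -12
Now contract with column 1 of C:
(AB)_{21} * C_{11} = -10 * -5 = 50
(AB)_{22} * C_{21} = -12 * 1 = -12
(ABC)_{21} = 50 + -12 = 38

38


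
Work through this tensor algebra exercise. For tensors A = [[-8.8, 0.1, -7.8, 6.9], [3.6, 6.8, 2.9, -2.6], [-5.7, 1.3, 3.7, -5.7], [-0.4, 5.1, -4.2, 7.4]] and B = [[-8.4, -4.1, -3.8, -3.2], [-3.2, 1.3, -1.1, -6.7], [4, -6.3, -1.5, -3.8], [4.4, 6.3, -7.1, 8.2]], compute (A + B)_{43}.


Tensor addition is component-wise: (A + B)_{ij} = A_{ij} + B_{ij}.
A_{43} = -4.2
B_{43} = -7.1
(A + B)_{43} = -4.2 + -7.1 = -11.3

-11.3


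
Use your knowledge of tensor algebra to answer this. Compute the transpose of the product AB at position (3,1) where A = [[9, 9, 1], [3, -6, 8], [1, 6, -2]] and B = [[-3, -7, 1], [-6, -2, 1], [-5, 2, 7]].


(AB)^T_{ij} = (AB)_{ji} = sum_k A_{jk} B_{ki}.
For i=3, j=1 we need (AB)_{13}:
A_{11} * B_{13} = 9 * 1 = 9
A_{12} * B_{23} = 9 * 1 = 9
A_{13} * B_{33} = 1 * 7 = 7
Sum = 9 + 9 + 7 = 25

25


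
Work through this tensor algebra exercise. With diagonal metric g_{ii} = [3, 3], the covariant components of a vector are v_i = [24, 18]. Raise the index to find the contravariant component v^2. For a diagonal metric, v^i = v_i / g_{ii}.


To raise an index with a diagonal metric: v^i = v_i / g_{ii}.
For index 2: v_2 = 18, g_{22} = 3
v^2 = 18 / 3 = 6

6


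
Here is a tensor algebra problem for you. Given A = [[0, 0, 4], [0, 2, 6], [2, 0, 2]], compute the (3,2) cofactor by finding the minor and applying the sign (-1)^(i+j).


To find cofactor C_{32}, delete row 3 and column 2.
The resulting 2x2 submatrix is: [[0, 4], [0, 6]]
Minor M_{32} = 0*6 - 4*0
  = 0 - 0 = 0
Sign = (-1)^(3+2) = (-1)^5 = -1
Cofactor C_{32} = -1 * 0 = 0

0


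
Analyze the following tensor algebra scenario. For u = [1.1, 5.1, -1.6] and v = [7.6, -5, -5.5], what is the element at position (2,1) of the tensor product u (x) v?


The outer product entry T_{ij} = u_i * v_j.
We need i=2, j=1.
u_2 = 5.1, v_1 = 7.6
T_{2,1} = 5.1 * 7.6 = 38.76

38.76


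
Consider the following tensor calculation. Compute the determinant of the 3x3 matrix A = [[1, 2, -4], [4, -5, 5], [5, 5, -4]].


Expanding along the first row, det(A) = a11*M_11 - a12*M_12 + a13*M_13, where M_1j is the (1,j) minor.
Minor M_11 = -5*-4 - 5*5 = -5
Minor M_12 = 4*-4 - 5*5 = -41
Minor M_13 = 4*5 - -5*5 = 45
det = 1*(-5) - 2*(-41) + -4*(45)
    = -5 - -82 + -180
    = -103

-103


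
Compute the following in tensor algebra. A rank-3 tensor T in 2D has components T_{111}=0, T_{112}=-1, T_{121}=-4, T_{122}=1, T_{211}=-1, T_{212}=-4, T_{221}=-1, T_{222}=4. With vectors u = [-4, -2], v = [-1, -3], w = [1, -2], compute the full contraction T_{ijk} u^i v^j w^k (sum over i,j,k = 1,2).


S = sum over i,j,k of T_{ijk} u_i v_j w_k. Expanding all 8 terms:
T_{111}*u_1*v_1*w_1 = 0*-4*-1*1 = 0  (running total: 0)
T_{112}*u_1*v_1*w_2 = -1*-4*-1*-2 = 8  (running total: 8)
T_{121}*u_1*v_2*w_1 = -4*-4*-3*1 = -48  (running total: -40)
T_{122}*u_1*v_2*w_2 = 1*-4*-3*-2 = -24  (running total: -64)
T_{211}*u_2*v_1*w_1 = -1*-2*-1*1 = -2  (running total: -66)
T_{212}*u_2*v_1*w_2 = -4*-2*-1*-2 = 16  (running total: -50)
T_{221}*u_2*v_2*w_1 = -1*-2*-3*1 = -6  (running total: -56)
T_{222}*u_2*v_2*w_2 = 4*-2*-3*-2 = -48  (running total: -104)
S = -104

-104


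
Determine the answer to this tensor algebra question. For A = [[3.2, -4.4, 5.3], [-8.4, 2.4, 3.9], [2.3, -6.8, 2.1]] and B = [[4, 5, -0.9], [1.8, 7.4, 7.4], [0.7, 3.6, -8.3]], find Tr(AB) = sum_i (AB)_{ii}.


Tr(AB) = sum_i (AB)_{ii} where (AB)_{ii} = sum_k A_{ik} B_{ki}.
(AB)_{11} = 3.2*4 + -4.4*1.8 + 5.3*0.7 = 8.59
(AB)_{22} = -8.4*5 + 2.4*7.4 + 3.9*3.6 = -10.2
(AB)_{33} = 2.3*-0.9 + -6.8*7.4 + 2.1*-8.3 = -69.82
Tr(AB) = 8.59 + -10.2 + -69.82 = -71.43

-71.43


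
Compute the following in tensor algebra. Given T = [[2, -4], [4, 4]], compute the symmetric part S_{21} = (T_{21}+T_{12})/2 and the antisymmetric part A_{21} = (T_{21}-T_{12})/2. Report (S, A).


T_{21} = 4
T_{12} = -4
S_{21} = (4 + -4)/2 = 0/2 = 0
A_{21} = (4 - -4)/2 = 8/2 = 4
Check: S + A = 0 + 4 = 4 = T_{21}.

(0, 4)


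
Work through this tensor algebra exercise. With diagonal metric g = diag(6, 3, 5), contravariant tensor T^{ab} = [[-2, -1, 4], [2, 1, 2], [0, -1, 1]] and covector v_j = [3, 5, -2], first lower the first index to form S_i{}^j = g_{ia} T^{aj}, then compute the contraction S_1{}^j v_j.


Step 1: lower the first index. For a diagonal metric, g_{ia} T^{aj} = g_{ii} T^{ij} (no sum on i).
g_{11} = 6
S_1{}^1 = 6 * T^{11} = 6 * -2 = -12
S_1{}^2 = 6 * T^{12} = 6 * -1 = -6
S_1{}^3 = 6 * T^{13} = 6 * 4 = 24
Step 2: contract S_1{}^j with v_j.
S_1{}^1 * v_1 = -12 * 3 = -36
S_1{}^2 * v_2 = -6 * 5 = -30
S_1{}^3 * v_3 = 24 * -2 = -48
Result = -36 + -30 + -48 = -114

-114


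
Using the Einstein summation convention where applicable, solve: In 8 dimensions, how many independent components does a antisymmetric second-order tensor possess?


A antisymmetric rank-2 tensor in d dimensions has d(d-1)/2 independent components.
d = 8
d(d-1)/2 = 8 * 7 / 2 = 56 / 2 = 28

28


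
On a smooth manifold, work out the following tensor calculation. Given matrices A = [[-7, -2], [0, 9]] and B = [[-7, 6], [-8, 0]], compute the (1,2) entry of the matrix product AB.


(AB)_{ij} = sum_k A_{ik} B_{kj}.
For i=1, j=2:
A_{11} * B_{12} = -7 * 6 = -42
A_{12} * B_{22} = -2 * 0 = 0
Sum = -42 + 0 = -42

-42


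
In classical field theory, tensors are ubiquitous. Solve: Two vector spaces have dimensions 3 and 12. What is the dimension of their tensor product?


The dimension of a tensor product is the product of dimensions.
dim(V) = 3, dim(W) = 12
dim(V (x) W) = 3 * 12 = 36

36


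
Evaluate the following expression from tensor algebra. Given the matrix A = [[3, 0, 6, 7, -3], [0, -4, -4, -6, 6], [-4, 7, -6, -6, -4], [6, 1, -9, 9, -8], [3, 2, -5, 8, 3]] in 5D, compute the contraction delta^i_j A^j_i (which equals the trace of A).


The contraction (trace) of a rank-2 tensor is the sum of its diagonal elements.
Diagonal entries: A[1,1] = 3, A[2,2] = -4, A[3,3] = -6, A[4,4] = 9, A[5,5] = 3
Tr(A) = 3 + -4 + -6 + 9 + 3 = 5

5


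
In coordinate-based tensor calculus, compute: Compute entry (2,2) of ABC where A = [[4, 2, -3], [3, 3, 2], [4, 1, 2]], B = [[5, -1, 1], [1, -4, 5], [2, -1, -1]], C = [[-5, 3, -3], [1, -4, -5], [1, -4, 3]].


(ABC)_{22} = sum_m (AB)_{2m} C_{m2}. First compute row 2 of AB.
(AB)_{21} = 3*5 + 3*1 + 2*2 = 22
(AB)_{22} = 3*-1 + 3*-4 + 2*-1 = -17
(AB)_{23} = 3*1 + 3*5 + 2*-1 = 16
Now contract with column 2 of C:
(AB)_{21} * C_{12} = 22 * 3 = 66
(AB)_{22} * C_{22} = -17 * -4 = 68
(AB)_{23} * C_{32} = 16 * -4 = -64
(ABC)_{22} = 66 + 68 + -64 = 70

70


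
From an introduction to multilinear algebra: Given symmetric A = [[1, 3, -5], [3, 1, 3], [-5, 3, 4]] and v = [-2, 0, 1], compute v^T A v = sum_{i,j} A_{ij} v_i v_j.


First compute Av:
(Av)_1 = 1*-2 + 3*0 + -5*1 = -7
(Av)_2 = 3*-2 + 1*0 + 3*1 = -3
(Av)_3 = -5*-2 + 3*0 + 4*1 = 14
Av = [-7, -3, 14]
Then v^T (Av) = -2*-7 + 0*-3 + 1*14
= 14 + 0 + 14 = 28

28


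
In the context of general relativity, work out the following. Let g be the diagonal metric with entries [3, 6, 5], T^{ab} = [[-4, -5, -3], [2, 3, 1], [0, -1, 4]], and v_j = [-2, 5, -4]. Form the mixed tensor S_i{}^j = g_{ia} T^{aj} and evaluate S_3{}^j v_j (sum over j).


Step 1: lower the first index. For a diagonal metric, g_{ia} T^{aj} = g_{ii} T^{ij} (no sum on i).
g_{33} = 5
S_3{}^1 = 5 * T^{31} = 5 * 0 = 0
S_3{}^2 = 5 * T^{32} = 5 * -1 = -5
S_3{}^3 = 5 * T^{33} = 5 * 4 = 20
Step 2: contract S_3{}^j with v_j.
S_3{}^1 * v_1 = 0 * -2 = 0
S_3{}^2 * v_2 = -5 * 5 = -25
S_3{}^3 * v_3 = 20 * -4 = -80
Result = 0 + -25 + -80 = -105

-105


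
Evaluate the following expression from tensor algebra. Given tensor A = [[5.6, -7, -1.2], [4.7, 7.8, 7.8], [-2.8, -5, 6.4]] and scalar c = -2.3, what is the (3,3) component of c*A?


Scalar multiplication: (cA)_{ij} = c * A_{ij}.
c = -2.3
A_{33} = 6.4
(cA)_{33} = -2.3 * 6.4 = -14.72

-14.72


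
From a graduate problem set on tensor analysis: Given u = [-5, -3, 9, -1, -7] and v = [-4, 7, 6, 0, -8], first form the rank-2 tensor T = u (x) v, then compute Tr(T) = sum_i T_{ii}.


The outer product gives T_{ij} = u_i v_j.
The trace (contraction) is Tr(T) = sum_i T_{ii} = sum_i u_i v_i.
Diagonal entries:
T_{11} = u_1 * v_1 = -5 * -4 = 20
T_{22} = u_2 * v_2 = -3 * 7 = -21
T_{33} = u_3 * v_3 = 9 * 6 = 54
T_{44} = u_4 * v_4 = -1 * 0 = 0
T_{55} = u_5 * v_5 = -7 * -8 = 56
Tr(T) = 20 + -21 + 54 + 0 + 56 = 109

109


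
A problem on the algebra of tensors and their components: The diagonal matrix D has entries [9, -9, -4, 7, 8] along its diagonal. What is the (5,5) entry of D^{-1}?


For a diagonal matrix, the inverse has entries (D^{-1})_{ii} = 1/d_{ii}.
The diagonal entries are: d_{11} = 9, d_{22} = -9, d_{33} = -4, d_{44} = 7, d_{55} = 8
We need (D^{-1})_{55} = 1/d_{55} = 1/8 = 1/8

1/8


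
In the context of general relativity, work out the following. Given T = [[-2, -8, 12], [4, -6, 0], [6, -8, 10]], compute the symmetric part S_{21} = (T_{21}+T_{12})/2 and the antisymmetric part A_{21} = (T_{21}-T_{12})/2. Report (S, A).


T_{21} = 4
T_{12} = -8
S_{21} = (4 + -8)/2 = -4/2 = -2
A_{21} = (4 - -8)/2 = 12/2 = 6
Check: S + A = -2 + 6 = 4 = T_{21}.

(-2, 6)


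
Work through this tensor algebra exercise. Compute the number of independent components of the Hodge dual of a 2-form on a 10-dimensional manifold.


The Hodge dual of a p-form on an n-dimensional manifold is an (n-p)-form.
n = 10, p = 2, so dual degree = 10 - 2 = 8
The number of components is C(n, n-p) = C(10, 8) = 45

45


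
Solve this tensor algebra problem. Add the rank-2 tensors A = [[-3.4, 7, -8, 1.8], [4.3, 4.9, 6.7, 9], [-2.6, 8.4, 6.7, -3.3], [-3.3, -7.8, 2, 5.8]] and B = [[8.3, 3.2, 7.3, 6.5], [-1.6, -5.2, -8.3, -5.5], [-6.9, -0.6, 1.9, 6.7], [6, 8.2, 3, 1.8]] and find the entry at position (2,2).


Tensor addition is component-wise: (A + B)_{ij} = A_{ij} + B_{ij}.
A_{22} = 4.9
B_{22} = -5.2
(A + B)_{22} = 4.9 + -5.2 = -0.3

-0.3


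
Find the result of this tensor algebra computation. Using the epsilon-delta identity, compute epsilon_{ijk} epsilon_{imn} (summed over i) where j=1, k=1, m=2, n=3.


Using the identity: epsilon_{ijk} epsilon_{imn} = delta_{jm} delta_{kn} - delta_{jn} delta_{km}.
delta_{12} = 0
delta_{13} = 0
delta_{13} = 0
delta_{12} = 0
Result = 0 * 0 - 0 * 0 = 0 - 0 = 0

0


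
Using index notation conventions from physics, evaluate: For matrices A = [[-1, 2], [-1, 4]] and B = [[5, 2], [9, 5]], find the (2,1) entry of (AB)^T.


(AB)^T_{ij} = (AB)_{ji} = sum_k A_{jk} B_{ki}.
For i=2, j=1 we need (AB)_{12}:
A_{11} * B_{12} = -1 * 2 = -2
A_{12} * B_{22} = 2 * 5 = 10
Sum = -2 + 10 = 8

8


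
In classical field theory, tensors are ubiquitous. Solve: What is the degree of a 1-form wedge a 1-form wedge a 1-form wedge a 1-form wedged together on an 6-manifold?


The degree of a wedge product is the sum of the degrees of the individual forms.
Degrees: 1, 1, 1, 1
Total degree = 1 + 1 + 1 + 1 = 4

4


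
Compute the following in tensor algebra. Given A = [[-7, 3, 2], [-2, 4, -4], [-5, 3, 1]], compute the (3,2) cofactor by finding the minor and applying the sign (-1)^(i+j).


To find cofactor C_{32}, delete row 3 and column 2.
The resulting 2x2 submatrix is: [[-7, 2], [-2, -4]]
Minor M_{32} = -7*-4 - 2*-2
  = 28 - -4 = 32
Sign = (-1)^(3+2) = (-1)^5 = -1
Cofactor C_{32} = -1 * 32 = -32

-32


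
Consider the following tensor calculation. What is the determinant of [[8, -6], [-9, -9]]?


For a 2x2 matrix [[a, b], [c, d]], det = a*d - b*c.
a = 8, b = -6, c = -9, d = -9
a*d = 8 * -9 = -72
b*c = -6 * -9 = 54
det = -72 - 54 = -126

-126


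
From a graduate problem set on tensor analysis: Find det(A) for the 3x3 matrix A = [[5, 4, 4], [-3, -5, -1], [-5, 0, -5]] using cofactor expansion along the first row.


Expanding along the first row, det(A) = a11*M_11 - a12*M_12 + a13*M_13, where M_1j is the (1,j) minor.
Minor M_11 = -5*-5 - -1*0 = 25
Minor M_12 = -3*-5 - -1*-5 = 10
Minor M_13 = -3*0 - -5*-5 = -25
det = 5*(25) - 4*(10) + 4*(-25)
    = 125 - 40 + -100
    = -15

-15


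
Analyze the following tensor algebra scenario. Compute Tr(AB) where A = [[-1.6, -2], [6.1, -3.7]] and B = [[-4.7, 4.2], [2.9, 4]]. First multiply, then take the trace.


Tr(AB) = sum_i (AB)_{ii} where (AB)_{ii} = sum_k A_{ik} B_{ki}.
(AB)_{11} = -1.6*-4.7 + -2*2.9 = 1.72
(AB)_{22} = 6.1*4.2 + -3.7*4 = 10.82
Tr(AB) = 1.72 + 10.82 = 12.54

12.54


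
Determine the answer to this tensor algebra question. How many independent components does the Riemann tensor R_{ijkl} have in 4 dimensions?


The Riemann tensor in d dimensions has d^2(d^2 - 1)/12 independent components.
d = 4, so d^2 = 16
d^2 - 1 = 15
d^2(d^2 - 1) = 16 * 15 = 240
Divide by 12: 240 / 12 = 20

20


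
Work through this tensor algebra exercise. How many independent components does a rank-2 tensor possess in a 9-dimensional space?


The number of components of a rank-r tensor in d dimensions is d^r.
Here d = 9 and r = 2.
9^2 = 81

81


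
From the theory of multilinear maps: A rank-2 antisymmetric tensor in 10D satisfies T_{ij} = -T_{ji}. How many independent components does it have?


An antisymmetric rank-2 tensor satisfies A_{ij} = -A_{ji}, so diagonal entries are zero.
The independent components are the upper-triangular entries: C(n, 2) = n(n-1)/2.
n = 10
C(10, 2) = 10 * 9 / 2 = 90 / 2 = 45

45


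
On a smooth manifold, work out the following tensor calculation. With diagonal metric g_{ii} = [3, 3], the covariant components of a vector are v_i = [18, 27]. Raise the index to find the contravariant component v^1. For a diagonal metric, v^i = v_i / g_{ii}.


To raise an index with a diagonal metric: v^i = v_i / g_{ii}.
For index 1: v_1 = 18, g_{11} = 3
v^1 = 18 / 3 = 6

6


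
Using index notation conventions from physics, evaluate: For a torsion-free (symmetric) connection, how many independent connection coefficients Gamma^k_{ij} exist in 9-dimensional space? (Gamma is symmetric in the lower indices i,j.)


Christoffel symbols Gamma^k_{ij} are symmetric in i,j, so there are d * d(d+1)/2 independent symbols.
d = 9
d(d+1)/2 = 9 * 10 / 2 = 45
Total = 9 * 45 = 405

405


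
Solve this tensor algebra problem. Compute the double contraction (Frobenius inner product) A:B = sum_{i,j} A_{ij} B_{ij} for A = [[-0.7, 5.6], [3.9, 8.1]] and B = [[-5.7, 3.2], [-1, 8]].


A:B = sum over all i,j of A_{ij} * B_{ij}.
Row 1: -0.7*-5.7=3.99, 5.6*3.2=17.92 => row sum = 21.91
Row 2: 3.9*-1=-3.9, 8.1*8=64.8 => row sum = 60.9
Total = 21.91 + 60.9 = 82.81

82.81


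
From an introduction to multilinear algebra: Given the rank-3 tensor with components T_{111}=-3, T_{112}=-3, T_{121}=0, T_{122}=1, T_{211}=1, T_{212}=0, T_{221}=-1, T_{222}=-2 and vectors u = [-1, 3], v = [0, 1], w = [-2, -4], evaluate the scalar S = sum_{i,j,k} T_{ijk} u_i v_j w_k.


S = sum over i,j,k of T_{ijk} u_i v_j w_k. Expanding all 8 terms:
T_{111}*u_1*v_1*w_1 = -3*-1*0*-2 = 0  (running total: 0)
T_{112}*u_1*v_1*w_2 = -3*-1*0*-4 = 0  (running total: 0)
T_{121}*u_1*v_2*w_1 = 0*-1*1*-2 = 0  (running total: 0)
T_{122}*u_1*v_2*w_2 = 1*-1*1*-4 = 4  (running total: 4)
T_{211}*u_2*v_1*w_1 = 1*3*0*-2 = 0  (running total: 4)
T_{212}*u_2*v_1*w_2 = 0*3*0*-4 = 0  (running total: 4)
T_{221}*u_2*v_2*w_1 = -1*3*1*-2 = 6  (running total: 10)
T_{222}*u_2*v_2*w_2 = -2*3*1*-4 = 24  (running total: 34)
S = 34

34


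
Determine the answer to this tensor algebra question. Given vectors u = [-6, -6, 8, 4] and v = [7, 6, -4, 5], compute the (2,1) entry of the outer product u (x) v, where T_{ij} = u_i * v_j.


The outer product entry T_{ij} = u_i * v_j.
We need i=2, j=1.
u_2 = -6, v_1 = 7
T_{2,1} = -6 * 7 = -42

-42


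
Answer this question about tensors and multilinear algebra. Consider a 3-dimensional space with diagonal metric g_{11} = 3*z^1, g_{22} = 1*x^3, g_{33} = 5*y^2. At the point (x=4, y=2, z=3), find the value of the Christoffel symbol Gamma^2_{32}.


For a diagonal metric, Gamma^k_{ij} = (1/2) g^{kk} (dg_{ik}/dx_j + dg_{jk}/dx_i - dg_{ij}/dx_k).
The metric is diagonal, so g_{ab} = 0 for a != b.
At the given point: g_{11} = 9, g_{22} = 64, g_{33} = 20
g^{22} = 1/64
dg_{32}/dx_2 = 0 (off-diagonal)
dg_{22}/dx_3 = dg_{22}/dx_3 = 0
dg_{32}/dx_2 = 0 (off-diagonal)
Numerator = 0 + 0 - 0 = 0
Gamma^2_{32} = 0 / (2 * 64) = 0

0


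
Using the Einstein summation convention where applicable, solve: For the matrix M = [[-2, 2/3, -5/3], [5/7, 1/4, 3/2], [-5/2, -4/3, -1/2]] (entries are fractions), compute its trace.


The trace is the sum of diagonal entries.
Diagonal: M[1,1] = -2, M[2,2] = 1/4, M[3,3] = -1/2
Tr(M) = -2 + 1/4 + -1/2
Computing step by step:
After adding M[1,1]: -2
After adding M[2,2]: -7/4
After adding M[3,3]: -9/4
Tr(M) = -9/4

-9/4


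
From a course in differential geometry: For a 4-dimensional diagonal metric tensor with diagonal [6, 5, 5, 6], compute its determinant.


For a diagonal metric, the determinant is the product of diagonal entries.
Diagonal entries: 6, 5, 5, 6
det(g) = 6 * 5 * 5 * 6 = 900

900


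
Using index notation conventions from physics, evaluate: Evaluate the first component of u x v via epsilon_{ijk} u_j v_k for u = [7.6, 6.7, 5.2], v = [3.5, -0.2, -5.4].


(u x v)_1 = sum_{j,k} epsilon_{1jk} u_j v_k. Only permutations of (1,2,3) contribute; the two non-zero terms are:
eps_{123} u_2 v_3 = 1 * 6.7 * -5.4 = -36.18
eps_{132} u_3 v_2 = -1 * 5.2 * -0.2 = 1.04
(u x v)_1 = -35.14

-35.14


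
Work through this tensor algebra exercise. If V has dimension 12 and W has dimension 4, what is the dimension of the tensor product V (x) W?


The dimension of a tensor product is the product of dimensions.
dim(V) = 12, dim(W) = 4
dim(V (x) W) = 12 * 4 = 48

48


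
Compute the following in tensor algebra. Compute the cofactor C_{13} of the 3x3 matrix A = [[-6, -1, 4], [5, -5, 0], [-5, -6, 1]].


To find cofactor C_{13}, delete row 1 and column 3.
The resulting 2x2 submatrix is: [[5, -5], [-5, -6]]
Minor M_{13} = 5*-6 - -5*-5
  = -30 - 25 = -55
Sign = (-1)^(1+3) = (-1)^4 = 1
Cofactor C_{13} = 1 * -55 = -55

-55


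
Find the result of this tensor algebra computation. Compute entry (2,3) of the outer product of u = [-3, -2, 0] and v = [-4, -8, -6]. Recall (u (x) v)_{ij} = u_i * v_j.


The outer product entry T_{ij} = u_i * v_j.
We need i=2, j=3.
u_2 = -2, v_3 = -6
T_{2,3} = -2 * -6 = 12

12


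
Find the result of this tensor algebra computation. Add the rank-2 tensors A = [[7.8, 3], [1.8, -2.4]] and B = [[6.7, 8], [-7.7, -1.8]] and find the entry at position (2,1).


Tensor addition is component-wise: (A + B)_{ij} = A_{ij} + B_{ij}.
A_{21} = 1.8
B_{21} = -7.7
(A + B)_{21} = 1.8 + -7.7 = -5.9

-5.9


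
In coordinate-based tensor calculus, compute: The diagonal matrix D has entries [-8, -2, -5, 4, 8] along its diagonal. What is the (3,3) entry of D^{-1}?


For a diagonal matrix, the inverse has entries (D^{-1})_{ii} = 1/d_{ii}.
The diagonal entries are: d_{11} = -8, d_{22} = -2, d_{33} = -5, d_{44} = 4, d_{55} = 8
We need (D^{-1})_{33} = 1/d_{33} = 1/-5 = -1/5

-1/5


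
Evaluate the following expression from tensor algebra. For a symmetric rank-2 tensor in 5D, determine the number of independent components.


A symmetric rank-2 tensor in d dimensions has d(d+1)/2 independent components.
d = 5
d(d+1)/2 = 5 * 6 / 2 = 30 / 2 = 15

15


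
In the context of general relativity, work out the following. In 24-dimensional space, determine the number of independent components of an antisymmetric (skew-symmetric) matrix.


An antisymmetric rank-2 tensor satisfies A_{ij} = -A_{ji}, so diagonal entries are zero.
The independent components are the upper-triangular entries: C(n, 2) = n(n-1)/2.
n = 24
C(24, 2) = 24 * 23 / 2 = 552 / 2 = 276

276


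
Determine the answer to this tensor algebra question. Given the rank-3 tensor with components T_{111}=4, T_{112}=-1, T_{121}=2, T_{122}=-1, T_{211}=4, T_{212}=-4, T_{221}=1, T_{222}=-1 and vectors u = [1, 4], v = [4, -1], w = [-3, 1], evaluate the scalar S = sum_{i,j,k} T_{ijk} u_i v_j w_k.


S = sum over i,j,k of T_{ijk} u_i v_j w_k. Expanding all 8 terms:
T_{111}*u_1*v_1*w_1 = 4*1*4*-3 = -48  (running total: -48)
T_{112}*u_1*v_1*w_2 = -1*1*4*1 = -4  (running total: -52)
T_{121}*u_1*v_2*w_1 = 2*1*-1*-3 = 6  (running total: -46)
T_{122}*u_1*v_2*w_2 = -1*1*-1*1 = 1  (running total: -45)
T_{211}*u_2*v_1*w_1 = 4*4*4*-3 = -192  (running total: -237)
T_{212}*u_2*v_1*w_2 = -4*4*4*1 = -64  (running total: -301)
T_{221}*u_2*v_2*w_1 = 1*4*-1*-3 = 12  (running total: -289)
T_{222}*u_2*v_2*w_2 = -1*4*-1*1 = 4  (running total: -285)
S = -285

-285


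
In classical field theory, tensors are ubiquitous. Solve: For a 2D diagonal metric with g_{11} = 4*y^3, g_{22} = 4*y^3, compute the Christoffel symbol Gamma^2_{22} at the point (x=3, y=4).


For a diagonal metric, Gamma^k_{ij} = (1/2) g^{kk} (dg_{ik}/dx_j + dg_{jk}/dx_i - dg_{ij}/dx_k).
The metric is diagonal, so g_{ab} = 0 for a != b.
At the given point: g_{11} = 256, g_{22} = 256
g^{22} = 1/256
dg_{22}/dx_2 = dg_{22}/dx_2 = 192
dg_{22}/dx_2 = dg_{22}/dx_2 = 192
dg_{22}/dx_2 = dg_{22}/dx_2 = 192
Numerator = 192 + 192 - 192 = 192
Gamma^2_{22} = 192 / (2 * 256) = 3/8

3/8


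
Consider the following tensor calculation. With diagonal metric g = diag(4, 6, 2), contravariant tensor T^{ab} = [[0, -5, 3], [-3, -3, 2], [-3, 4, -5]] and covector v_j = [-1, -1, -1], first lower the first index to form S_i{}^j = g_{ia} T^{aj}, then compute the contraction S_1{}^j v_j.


Step 1: lower the first index. For a diagonal metric, g_{ia} T^{aj} = g_{ii} T^{ij} (no sum on i).
g_{11} = 4
S_1{}^1 = 4 * T^{11} = 4 * 0 = 0
S_1{}^2 = 4 * T^{12} = 4 * -5 = -20
S_1{}^3 = 4 * T^{13} = 4 * 3 = 12
Step 2: contract S_1{}^j with v_j.
S_1{}^1 * v_1 = 0 * -1 = 0
S_1{}^2 * v_2 = -20 * -1 = 20
S_1{}^3 * v_3 = 12 * -1 = -12
Result = 0 + 20 + -12 = 8

8


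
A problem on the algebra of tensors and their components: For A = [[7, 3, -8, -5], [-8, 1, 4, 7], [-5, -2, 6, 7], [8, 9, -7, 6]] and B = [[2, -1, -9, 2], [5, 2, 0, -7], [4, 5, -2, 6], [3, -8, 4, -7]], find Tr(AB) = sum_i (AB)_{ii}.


Tr(AB) = sum_i (AB)_{ii} where (AB)_{ii} = sum_k A_{ik} B_{ki}.
(AB)_{11} = 7*2 + 3*5 + -8*4 + -5*3 = -18
(AB)_{22} = -8*-1 + 1*2 + 4*5 + 7*-8 = -26
(AB)_{33} = -5*-9 + -2*0 + 6*-2 + 7*4 = 61
(AB)_{44} = 8*2 + 9*-7 + -7*6 + 6*-7 = -131
Tr(AB) = -18 + -26 + 61 + -131 = -114

-114


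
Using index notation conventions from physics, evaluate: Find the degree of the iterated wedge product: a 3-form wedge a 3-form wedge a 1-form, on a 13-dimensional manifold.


The degree of a wedge product is the sum of the degrees of the individual forms.
Degrees: 3, 3, 1
Total degree = 3 + 3 + 1 = 7

7


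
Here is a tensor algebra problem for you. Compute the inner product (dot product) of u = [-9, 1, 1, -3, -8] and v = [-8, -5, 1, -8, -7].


The inner product u . v = sum of u_i * v_i.
Term-by-term: -9 * -8, 1 * -5, 1 * 1, -3 * -8, -8 * -7
Products: 72, -5, 1, 24, 56
Sum = 72 + -5 + 1 + 24 + 56 = 148

148


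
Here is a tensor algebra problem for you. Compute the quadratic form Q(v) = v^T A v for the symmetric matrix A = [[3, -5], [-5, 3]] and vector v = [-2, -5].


First compute Av:
(Av)_1 = 3*-2 + -5*-5 = 19
(Av)_2 = -5*-2 + 3*-5 = -5
Av = [19, -5]
Then v^T (Av) = -2*19 + -5*-5
= -38 + 25 = -13

-13


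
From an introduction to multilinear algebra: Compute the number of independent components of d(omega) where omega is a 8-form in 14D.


The exterior derivative of a p-form is a (p+1)-form.
Its number of independent components is C(n, p+1).
n = 14, p+1 = 9
C(14, 9) = 2002

2002


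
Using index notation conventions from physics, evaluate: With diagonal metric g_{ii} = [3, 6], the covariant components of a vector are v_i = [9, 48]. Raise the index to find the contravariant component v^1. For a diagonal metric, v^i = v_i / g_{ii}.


To raise an index with a diagonal metric: v^i = v_i / g_{ii}.
For index 1: v_1 = 9, g_{11} = 3
v^1 = 9 / 3 = 3

3


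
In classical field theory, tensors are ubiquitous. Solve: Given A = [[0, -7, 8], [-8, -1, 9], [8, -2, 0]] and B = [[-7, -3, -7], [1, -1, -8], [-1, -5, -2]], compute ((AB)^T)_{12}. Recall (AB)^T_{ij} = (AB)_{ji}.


(AB)^T_{ij} = (AB)_{ji} = sum_k A_{jk} B_{ki}.
For i=1, j=2 we need (AB)_{21}:
A_{21} * B_{11} = -8 * -7 = 56
A_{22} * B_{21} = -1 * 1 = -1
A_{23} * B_{31} = 9 * -1 = -9
Sum = 56 + -1 + -9 = 46

46


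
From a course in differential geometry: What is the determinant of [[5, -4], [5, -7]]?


For a 2x2 matrix [[a, b], [c, d]], det = a*d - b*c.
a = 5, b = -4, c = 5, d = -7
a*d = 5 * -7 = -35
b*c = -4 * 5 = -20
det = -35 - -20 = -15

-15


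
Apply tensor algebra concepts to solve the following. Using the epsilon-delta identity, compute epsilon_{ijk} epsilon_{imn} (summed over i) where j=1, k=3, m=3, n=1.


Using the identity: epsilon_{ijk} epsilon_{imn} = delta_{jm} delta_{kn} - delta_{jn} delta_{km}.
delta_{13} = 0
delta_{31} = 0
delta_{11} = 1
delta_{33} = 1
Result = 0 * 0 - 1 * 1 = 0 - 1 = -1

-1


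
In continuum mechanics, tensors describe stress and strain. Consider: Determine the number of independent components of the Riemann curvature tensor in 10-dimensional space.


The Riemann tensor in d dimensions has d^2(d^2 - 1)/12 independent components.
d = 10, so d^2 = 100
d^2 - 1 = 99
d^2(d^2 - 1) = 100 * 99 = 9900
Divide by 12: 9900 / 12 = 825

825


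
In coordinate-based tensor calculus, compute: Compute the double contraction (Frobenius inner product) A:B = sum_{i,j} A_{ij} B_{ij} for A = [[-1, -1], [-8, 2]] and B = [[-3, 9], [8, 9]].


A:B = sum over all i,j of A_{ij} * B_{ij}.
Row 1: -1*-3=3, -1*9=-9 => row sum = -6
Row 2: -8*8=-64, 2*9=18 => row sum = -46
Total = -6 + -46 = -52

-52


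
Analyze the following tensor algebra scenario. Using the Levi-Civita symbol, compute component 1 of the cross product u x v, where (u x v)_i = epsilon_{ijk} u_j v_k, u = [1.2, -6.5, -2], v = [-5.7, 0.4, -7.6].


(u x v)_1 = sum_{j,k} epsilon_{1jk} u_j v_k. Only permutations of (1,2,3) contribute; the two non-zero terms are:
eps_{123} u_2 v_3 = 1 * -6.5 * -7.6 = 49.4
eps_{132} u_3 v_2 = -1 * -2 * 0.4 = 0.8
(u x v)_1 = 50.2

50.2


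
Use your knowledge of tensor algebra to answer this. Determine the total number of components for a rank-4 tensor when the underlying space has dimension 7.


The number of components of a rank-r tensor in d dimensions is d^r.
Here d = 7 and r = 4.
7^4 = 2401

2401
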